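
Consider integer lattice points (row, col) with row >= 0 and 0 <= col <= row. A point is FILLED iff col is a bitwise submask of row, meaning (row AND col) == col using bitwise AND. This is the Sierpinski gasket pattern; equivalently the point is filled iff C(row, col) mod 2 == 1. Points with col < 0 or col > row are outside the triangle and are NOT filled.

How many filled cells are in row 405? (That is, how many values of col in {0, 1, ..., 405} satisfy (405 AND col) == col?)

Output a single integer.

Answer: 32

Derivation:
405 in binary = 110010101
popcount(405) = number of 1-bits in 110010101 = 5
A col c satisfies (405 AND c) == c iff every set bit of c is also set in 405; each of the 5 set bits of 405 can independently be on or off in c.
count = 2^5 = 32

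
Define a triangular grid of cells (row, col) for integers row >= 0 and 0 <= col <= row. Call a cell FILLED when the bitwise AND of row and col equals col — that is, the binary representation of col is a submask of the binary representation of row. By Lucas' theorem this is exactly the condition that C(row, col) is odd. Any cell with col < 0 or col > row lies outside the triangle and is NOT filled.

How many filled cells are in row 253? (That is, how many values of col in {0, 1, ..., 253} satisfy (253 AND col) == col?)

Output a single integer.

Answer: 128

Derivation:
253 in binary = 11111101
popcount(253) = number of 1-bits in 11111101 = 7
A col c satisfies (253 AND c) == c iff every set bit of c is also set in 253; each of the 7 set bits of 253 can independently be on or off in c.
count = 2^7 = 128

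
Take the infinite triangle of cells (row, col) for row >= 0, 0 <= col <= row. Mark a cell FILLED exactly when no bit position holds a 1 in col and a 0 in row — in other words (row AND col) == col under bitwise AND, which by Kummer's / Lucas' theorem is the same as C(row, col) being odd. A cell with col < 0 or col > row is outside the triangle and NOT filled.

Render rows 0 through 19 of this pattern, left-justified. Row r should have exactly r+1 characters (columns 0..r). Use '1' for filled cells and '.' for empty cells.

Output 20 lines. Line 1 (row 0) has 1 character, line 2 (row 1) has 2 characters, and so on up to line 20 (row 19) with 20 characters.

r0=0: 1
r1=1: 11
r2=10: 1.1
r3=11: 1111
r4=100: 1...1
r5=101: 11..11
r6=110: 1.1.1.1
r7=111: 11111111
r8=1000: 1.......1
r9=1001: 11......11
r10=1010: 1.1.....1.1
r11=1011: 1111....1111
r12=1100: 1...1...1...1
r13=1101: 11..11..11..11
r14=1110: 1.1.1.1.1.1.1.1
r15=1111: 1111111111111111
r16=10000: 1...............1
r17=10001: 11..............11
r18=10010: 1.1.............1.1
r19=10011: 1111............1111

Answer: 1
11
1.1
1111
1...1
11..11
1.1.1.1
11111111
1.......1
11......11
1.1.....1.1
1111....1111
1...1...1...1
11..11..11..11
1.1.1.1.1.1.1.1
1111111111111111
1...............1
11..............11
1.1.............1.1
1111............1111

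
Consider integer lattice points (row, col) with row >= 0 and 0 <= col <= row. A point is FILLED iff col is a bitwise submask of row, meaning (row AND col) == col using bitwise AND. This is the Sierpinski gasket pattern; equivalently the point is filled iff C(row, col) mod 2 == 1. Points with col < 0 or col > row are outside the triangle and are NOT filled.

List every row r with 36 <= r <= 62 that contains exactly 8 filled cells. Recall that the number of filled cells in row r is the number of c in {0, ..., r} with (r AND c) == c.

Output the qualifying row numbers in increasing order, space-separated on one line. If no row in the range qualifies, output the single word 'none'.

Row r has 2^popcount(r) filled cells, so we need popcount(r) = log2(8) = 3.
Scan r = 36..62 and keep those with exactly 3 one-bits:
r=36=100100 popcount=2 -> skip
r=37=100101 popcount=3 -> KEEP
r=38=100110 popcount=3 -> KEEP
r=39=100111 popcount=4 -> skip
r=40=101000 popcount=2 -> skip
r=41=101001 popcount=3 -> KEEP
r=42=101010 popcount=3 -> KEEP
r=43=101011 popcount=4 -> skip
r=44=101100 popcount=3 -> KEEP
r=45=101101 popcount=4 -> skip
r=46=101110 popcount=4 -> skip
r=47=101111 popcount=5 -> skip
r=48=110000 popcount=2 -> skip
r=49=110001 popcount=3 -> KEEP
r=50=110010 popcount=3 -> KEEP
r=51=110011 popcount=4 -> skip
r=52=110100 popcount=3 -> KEEP
r=53=110101 popcount=4 -> skip
r=54=110110 popcount=4 -> skip
r=55=110111 popcount=5 -> skip
r=56=111000 popcount=3 -> KEEP
r=57=111001 popcount=4 -> skip
r=58=111010 popcount=4 -> skip
r=59=111011 popcount=5 -> skip
r=60=111100 popcount=4 -> skip
r=61=111101 popcount=5 -> skip
r=62=111110 popcount=5 -> skip
Kept rows: 37 38 41 42 44 49 50 52 56

Answer: 37 38 41 42 44 49 50 52 56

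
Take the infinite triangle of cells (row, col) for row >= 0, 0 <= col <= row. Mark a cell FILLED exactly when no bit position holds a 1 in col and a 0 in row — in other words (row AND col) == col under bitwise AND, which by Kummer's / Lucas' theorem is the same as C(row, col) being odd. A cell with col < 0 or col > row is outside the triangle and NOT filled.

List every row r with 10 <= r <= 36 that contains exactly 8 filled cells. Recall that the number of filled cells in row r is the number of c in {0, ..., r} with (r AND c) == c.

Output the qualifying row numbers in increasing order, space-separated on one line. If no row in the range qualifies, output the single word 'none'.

Row r has 2^popcount(r) filled cells, so we need popcount(r) = log2(8) = 3.
Scan r = 10..36 and keep those with exactly 3 one-bits:
r=10=1010 popcount=2 -> skip
r=11=1011 popcount=3 -> KEEP
r=12=1100 popcount=2 -> skip
r=13=1101 popcount=3 -> KEEP
r=14=1110 popcount=3 -> KEEP
r=15=1111 popcount=4 -> skip
r=16=10000 popcount=1 -> skip
r=17=10001 popcount=2 -> skip
r=18=10010 popcount=2 -> skip
r=19=10011 popcount=3 -> KEEP
r=20=10100 popcount=2 -> skip
r=21=10101 popcount=3 -> KEEP
r=22=10110 popcount=3 -> KEEP
r=23=10111 popcount=4 -> skip
r=24=11000 popcount=2 -> skip
r=25=11001 popcount=3 -> KEEP
r=26=11010 popcount=3 -> KEEP
r=27=11011 popcount=4 -> skip
r=28=11100 popcount=3 -> KEEP
r=29=11101 popcount=4 -> skip
r=30=11110 popcount=4 -> skip
r=31=11111 popcount=5 -> skip
r=32=100000 popcount=1 -> skip
r=33=100001 popcount=2 -> skip
r=34=100010 popcount=2 -> skip
r=35=100011 popcount=3 -> KEEP
r=36=100100 popcount=2 -> skip
Kept rows: 11 13 14 19 21 22 25 26 28 35

Answer: 11 13 14 19 21 22 25 26 28 35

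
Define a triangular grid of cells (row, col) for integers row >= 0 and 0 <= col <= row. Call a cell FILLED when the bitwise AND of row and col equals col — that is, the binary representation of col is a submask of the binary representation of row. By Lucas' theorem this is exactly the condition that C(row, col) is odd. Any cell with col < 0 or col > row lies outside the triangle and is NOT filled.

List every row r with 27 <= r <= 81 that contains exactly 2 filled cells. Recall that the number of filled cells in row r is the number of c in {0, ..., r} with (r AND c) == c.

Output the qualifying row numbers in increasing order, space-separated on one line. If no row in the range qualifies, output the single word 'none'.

Row r has 2^popcount(r) filled cells, so we need popcount(r) = log2(2) = 1.
Scan r = 27..81 and keep those with exactly 1 one-bits:
r=27=11011 popcount=4 -> skip
r=28=11100 popcount=3 -> skip
r=29=11101 popcount=4 -> skip
r=30=11110 popcount=4 -> skip
r=31=11111 popcount=5 -> skip
r=32=100000 popcount=1 -> KEEP
r=33=100001 popcount=2 -> skip
r=34=100010 popcount=2 -> skip
r=35=100011 popcount=3 -> skip
r=36=100100 popcount=2 -> skip
r=37=100101 popcount=3 -> skip
r=38=100110 popcount=3 -> skip
r=39=100111 popcount=4 -> skip
r=40=101000 popcount=2 -> skip
r=41=101001 popcount=3 -> skip
r=42=101010 popcount=3 -> skip
r=43=101011 popcount=4 -> skip
r=44=101100 popcount=3 -> skip
r=45=101101 popcount=4 -> skip
r=46=101110 popcount=4 -> skip
r=47=101111 popcount=5 -> skip
r=48=110000 popcount=2 -> skip
r=49=110001 popcount=3 -> skip
r=50=110010 popcount=3 -> skip
r=51=110011 popcount=4 -> skip
r=52=110100 popcount=3 -> skip
r=53=110101 popcount=4 -> skip
r=54=110110 popcount=4 -> skip
r=55=110111 popcount=5 -> skip
r=56=111000 popcount=3 -> skip
r=57=111001 popcount=4 -> skip
r=58=111010 popcount=4 -> skip
r=59=111011 popcount=5 -> skip
r=60=111100 popcount=4 -> skip
r=61=111101 popcount=5 -> skip
r=62=111110 popcount=5 -> skip
r=63=111111 popcount=6 -> skip
r=64=1000000 popcount=1 -> KEEP
r=65=1000001 popcount=2 -> skip
r=66=1000010 popcount=2 -> skip
r=67=1000011 popcount=3 -> skip
r=68=1000100 popcount=2 -> skip
r=69=1000101 popcount=3 -> skip
r=70=1000110 popcount=3 -> skip
r=71=1000111 popcount=4 -> skip
r=72=1001000 popcount=2 -> skip
r=73=1001001 popcount=3 -> skip
r=74=1001010 popcount=3 -> skip
r=75=1001011 popcount=4 -> skip
r=76=1001100 popcount=3 -> skip
r=77=1001101 popcount=4 -> skip
r=78=1001110 popcount=4 -> skip
r=79=1001111 popcount=5 -> skip
r=80=1010000 popcount=2 -> skip
r=81=1010001 popcount=3 -> skip
Kept rows: 32 64

Answer: 32 64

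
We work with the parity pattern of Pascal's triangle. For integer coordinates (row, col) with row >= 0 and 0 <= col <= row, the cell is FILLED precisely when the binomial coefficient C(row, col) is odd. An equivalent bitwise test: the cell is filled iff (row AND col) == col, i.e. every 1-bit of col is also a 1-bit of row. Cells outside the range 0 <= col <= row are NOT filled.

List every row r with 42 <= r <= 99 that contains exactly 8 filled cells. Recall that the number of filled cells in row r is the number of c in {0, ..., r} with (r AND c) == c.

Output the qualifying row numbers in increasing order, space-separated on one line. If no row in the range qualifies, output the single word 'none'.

Answer: 42 44 49 50 52 56 67 69 70 73 74 76 81 82 84 88 97 98

Derivation:
Row r has 2^popcount(r) filled cells, so we need popcount(r) = log2(8) = 3.
Scan r = 42..99 and keep those with exactly 3 one-bits:
r=42=101010 popcount=3 -> KEEP
r=43=101011 popcount=4 -> skip
r=44=101100 popcount=3 -> KEEP
r=45=101101 popcount=4 -> skip
r=46=101110 popcount=4 -> skip
r=47=101111 popcount=5 -> skip
r=48=110000 popcount=2 -> skip
r=49=110001 popcount=3 -> KEEP
r=50=110010 popcount=3 -> KEEP
r=51=110011 popcount=4 -> skip
r=52=110100 popcount=3 -> KEEP
r=53=110101 popcount=4 -> skip
r=54=110110 popcount=4 -> skip
r=55=110111 popcount=5 -> skip
r=56=111000 popcount=3 -> KEEP
r=57=111001 popcount=4 -> skip
r=58=111010 popcount=4 -> skip
r=59=111011 popcount=5 -> skip
r=60=111100 popcount=4 -> skip
r=61=111101 popcount=5 -> skip
r=62=111110 popcount=5 -> skip
r=63=111111 popcount=6 -> skip
r=64=1000000 popcount=1 -> skip
r=65=1000001 popcount=2 -> skip
r=66=1000010 popcount=2 -> skip
r=67=1000011 popcount=3 -> KEEP
r=68=1000100 popcount=2 -> skip
r=69=1000101 popcount=3 -> KEEP
r=70=1000110 popcount=3 -> KEEP
r=71=1000111 popcount=4 -> skip
r=72=1001000 popcount=2 -> skip
r=73=1001001 popcount=3 -> KEEP
r=74=1001010 popcount=3 -> KEEP
r=75=1001011 popcount=4 -> skip
r=76=1001100 popcount=3 -> KEEP
r=77=1001101 popcount=4 -> skip
r=78=1001110 popcount=4 -> skip
r=79=1001111 popcount=5 -> skip
r=80=1010000 popcount=2 -> skip
r=81=1010001 popcount=3 -> KEEP
r=82=1010010 popcount=3 -> KEEP
r=83=1010011 popcount=4 -> skip
r=84=1010100 popcount=3 -> KEEP
r=85=1010101 popcount=4 -> skip
r=86=1010110 popcount=4 -> skip
r=87=1010111 popcount=5 -> skip
r=88=1011000 popcount=3 -> KEEP
r=89=1011001 popcount=4 -> skip
r=90=1011010 popcount=4 -> skip
r=91=1011011 popcount=5 -> skip
r=92=1011100 popcount=4 -> skip
r=93=1011101 popcount=5 -> skip
r=94=1011110 popcount=5 -> skip
r=95=1011111 popcount=6 -> skip
r=96=1100000 popcount=2 -> skip
r=97=1100001 popcount=3 -> KEEP
r=98=1100010 popcount=3 -> KEEP
r=99=1100011 popcount=4 -> skip
Kept rows: 42 44 49 50 52 56 67 69 70 73 74 76 81 82 84 88 97 98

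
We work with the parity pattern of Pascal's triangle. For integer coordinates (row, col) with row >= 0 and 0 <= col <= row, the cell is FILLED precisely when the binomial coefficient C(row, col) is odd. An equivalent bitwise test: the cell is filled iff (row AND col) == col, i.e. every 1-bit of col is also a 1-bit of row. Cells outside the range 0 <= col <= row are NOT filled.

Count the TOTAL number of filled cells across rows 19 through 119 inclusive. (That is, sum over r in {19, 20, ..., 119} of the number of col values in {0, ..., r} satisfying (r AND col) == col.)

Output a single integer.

r19=10011 pc3: +8 =8
r20=10100 pc2: +4 =12
r21=10101 pc3: +8 =20
r22=10110 pc3: +8 =28
r23=10111 pc4: +16 =44
r24=11000 pc2: +4 =48
r25=11001 pc3: +8 =56
r26=11010 pc3: +8 =64
r27=11011 pc4: +16 =80
r28=11100 pc3: +8 =88
r29=11101 pc4: +16 =104
r30=11110 pc4: +16 =120
r31=11111 pc5: +32 =152
r32=100000 pc1: +2 =154
r33=100001 pc2: +4 =158
r34=100010 pc2: +4 =162
r35=100011 pc3: +8 =170
r36=100100 pc2: +4 =174
r37=100101 pc3: +8 =182
r38=100110 pc3: +8 =190
r39=100111 pc4: +16 =206
r40=101000 pc2: +4 =210
r41=101001 pc3: +8 =218
r42=101010 pc3: +8 =226
r43=101011 pc4: +16 =242
r44=101100 pc3: +8 =250
r45=101101 pc4: +16 =266
r46=101110 pc4: +16 =282
r47=101111 pc5: +32 =314
r48=110000 pc2: +4 =318
r49=110001 pc3: +8 =326
r50=110010 pc3: +8 =334
r51=110011 pc4: +16 =350
r52=110100 pc3: +8 =358
r53=110101 pc4: +16 =374
r54=110110 pc4: +16 =390
r55=110111 pc5: +32 =422
r56=111000 pc3: +8 =430
r57=111001 pc4: +16 =446
r58=111010 pc4: +16 =462
r59=111011 pc5: +32 =494
r60=111100 pc4: +16 =510
r61=111101 pc5: +32 =542
r62=111110 pc5: +32 =574
r63=111111 pc6: +64 =638
r64=1000000 pc1: +2 =640
r65=1000001 pc2: +4 =644
r66=1000010 pc2: +4 =648
r67=1000011 pc3: +8 =656
r68=1000100 pc2: +4 =660
r69=1000101 pc3: +8 =668
r70=1000110 pc3: +8 =676
r71=1000111 pc4: +16 =692
r72=1001000 pc2: +4 =696
r73=1001001 pc3: +8 =704
r74=1001010 pc3: +8 =712
r75=1001011 pc4: +16 =728
r76=1001100 pc3: +8 =736
r77=1001101 pc4: +16 =752
r78=1001110 pc4: +16 =768
r79=1001111 pc5: +32 =800
r80=1010000 pc2: +4 =804
r81=1010001 pc3: +8 =812
r82=1010010 pc3: +8 =820
r83=1010011 pc4: +16 =836
r84=1010100 pc3: +8 =844
r85=1010101 pc4: +16 =860
r86=1010110 pc4: +16 =876
r87=1010111 pc5: +32 =908
r88=1011000 pc3: +8 =916
r89=1011001 pc4: +16 =932
r90=1011010 pc4: +16 =948
r91=1011011 pc5: +32 =980
r92=1011100 pc4: +16 =996
r93=1011101 pc5: +32 =1028
r94=1011110 pc5: +32 =1060
r95=1011111 pc6: +64 =1124
r96=1100000 pc2: +4 =1128
r97=1100001 pc3: +8 =1136
r98=1100010 pc3: +8 =1144
r99=1100011 pc4: +16 =1160
r100=1100100 pc3: +8 =1168
r101=1100101 pc4: +16 =1184
r102=1100110 pc4: +16 =1200
r103=1100111 pc5: +32 =1232
r104=1101000 pc3: +8 =1240
r105=1101001 pc4: +16 =1256
r106=1101010 pc4: +16 =1272
r107=1101011 pc5: +32 =1304
r108=1101100 pc4: +16 =1320
r109=1101101 pc5: +32 =1352
r110=1101110 pc5: +32 =1384
r111=1101111 pc6: +64 =1448
r112=1110000 pc3: +8 =1456
r113=1110001 pc4: +16 =1472
r114=1110010 pc4: +16 =1488
r115=1110011 pc5: +32 =1520
r116=1110100 pc4: +16 =1536
r117=1110101 pc5: +32 =1568
r118=1110110 pc5: +32 =1600
r119=1110111 pc6: +64 =1664

Answer: 1664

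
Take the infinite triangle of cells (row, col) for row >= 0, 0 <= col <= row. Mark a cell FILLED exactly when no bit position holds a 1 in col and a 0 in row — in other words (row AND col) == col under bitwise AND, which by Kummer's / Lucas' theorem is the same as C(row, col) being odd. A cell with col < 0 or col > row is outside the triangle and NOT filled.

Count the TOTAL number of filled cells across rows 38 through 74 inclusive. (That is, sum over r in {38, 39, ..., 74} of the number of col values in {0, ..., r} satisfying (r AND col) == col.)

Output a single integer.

Answer: 530

Derivation:
r38=100110 pc3: +8 =8
r39=100111 pc4: +16 =24
r40=101000 pc2: +4 =28
r41=101001 pc3: +8 =36
r42=101010 pc3: +8 =44
r43=101011 pc4: +16 =60
r44=101100 pc3: +8 =68
r45=101101 pc4: +16 =84
r46=101110 pc4: +16 =100
r47=101111 pc5: +32 =132
r48=110000 pc2: +4 =136
r49=110001 pc3: +8 =144
r50=110010 pc3: +8 =152
r51=110011 pc4: +16 =168
r52=110100 pc3: +8 =176
r53=110101 pc4: +16 =192
r54=110110 pc4: +16 =208
r55=110111 pc5: +32 =240
r56=111000 pc3: +8 =248
r57=111001 pc4: +16 =264
r58=111010 pc4: +16 =280
r59=111011 pc5: +32 =312
r60=111100 pc4: +16 =328
r61=111101 pc5: +32 =360
r62=111110 pc5: +32 =392
r63=111111 pc6: +64 =456
r64=1000000 pc1: +2 =458
r65=1000001 pc2: +4 =462
r66=1000010 pc2: +4 =466
r67=1000011 pc3: +8 =474
r68=1000100 pc2: +4 =478
r69=1000101 pc3: +8 =486
r70=1000110 pc3: +8 =494
r71=1000111 pc4: +16 =510
r72=1001000 pc2: +4 =514
r73=1001001 pc3: +8 =522
r74=1001010 pc3: +8 =530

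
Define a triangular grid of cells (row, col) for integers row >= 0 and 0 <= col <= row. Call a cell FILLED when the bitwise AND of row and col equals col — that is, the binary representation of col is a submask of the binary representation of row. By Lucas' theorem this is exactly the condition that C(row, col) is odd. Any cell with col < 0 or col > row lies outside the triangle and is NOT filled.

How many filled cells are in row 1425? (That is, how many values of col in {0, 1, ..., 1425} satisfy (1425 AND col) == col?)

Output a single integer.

Answer: 32

Derivation:
1425 in binary = 10110010001
popcount(1425) = number of 1-bits in 10110010001 = 5
A col c satisfies (1425 AND c) == c iff every set bit of c is also set in 1425; each of the 5 set bits of 1425 can independently be on or off in c.
count = 2^5 = 32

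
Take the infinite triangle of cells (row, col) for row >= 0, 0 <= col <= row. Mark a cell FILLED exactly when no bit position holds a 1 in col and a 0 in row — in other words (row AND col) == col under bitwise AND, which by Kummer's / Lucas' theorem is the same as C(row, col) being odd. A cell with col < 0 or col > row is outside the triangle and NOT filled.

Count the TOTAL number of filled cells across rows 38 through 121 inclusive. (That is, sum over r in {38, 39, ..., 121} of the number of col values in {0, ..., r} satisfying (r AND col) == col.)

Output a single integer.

r38=100110 pc3: +8 =8
r39=100111 pc4: +16 =24
r40=101000 pc2: +4 =28
r41=101001 pc3: +8 =36
r42=101010 pc3: +8 =44
r43=101011 pc4: +16 =60
r44=101100 pc3: +8 =68
r45=101101 pc4: +16 =84
r46=101110 pc4: +16 =100
r47=101111 pc5: +32 =132
r48=110000 pc2: +4 =136
r49=110001 pc3: +8 =144
r50=110010 pc3: +8 =152
r51=110011 pc4: +16 =168
r52=110100 pc3: +8 =176
r53=110101 pc4: +16 =192
r54=110110 pc4: +16 =208
r55=110111 pc5: +32 =240
r56=111000 pc3: +8 =248
r57=111001 pc4: +16 =264
r58=111010 pc4: +16 =280
r59=111011 pc5: +32 =312
r60=111100 pc4: +16 =328
r61=111101 pc5: +32 =360
r62=111110 pc5: +32 =392
r63=111111 pc6: +64 =456
r64=1000000 pc1: +2 =458
r65=1000001 pc2: +4 =462
r66=1000010 pc2: +4 =466
r67=1000011 pc3: +8 =474
r68=1000100 pc2: +4 =478
r69=1000101 pc3: +8 =486
r70=1000110 pc3: +8 =494
r71=1000111 pc4: +16 =510
r72=1001000 pc2: +4 =514
r73=1001001 pc3: +8 =522
r74=1001010 pc3: +8 =530
r75=1001011 pc4: +16 =546
r76=1001100 pc3: +8 =554
r77=1001101 pc4: +16 =570
r78=1001110 pc4: +16 =586
r79=1001111 pc5: +32 =618
r80=1010000 pc2: +4 =622
r81=1010001 pc3: +8 =630
r82=1010010 pc3: +8 =638
r83=1010011 pc4: +16 =654
r84=1010100 pc3: +8 =662
r85=1010101 pc4: +16 =678
r86=1010110 pc4: +16 =694
r87=1010111 pc5: +32 =726
r88=1011000 pc3: +8 =734
r89=1011001 pc4: +16 =750
r90=1011010 pc4: +16 =766
r91=1011011 pc5: +32 =798
r92=1011100 pc4: +16 =814
r93=1011101 pc5: +32 =846
r94=1011110 pc5: +32 =878
r95=1011111 pc6: +64 =942
r96=1100000 pc2: +4 =946
r97=1100001 pc3: +8 =954
r98=1100010 pc3: +8 =962
r99=1100011 pc4: +16 =978
r100=1100100 pc3: +8 =986
r101=1100101 pc4: +16 =1002
r102=1100110 pc4: +16 =1018
r103=1100111 pc5: +32 =1050
r104=1101000 pc3: +8 =1058
r105=1101001 pc4: +16 =1074
r106=1101010 pc4: +16 =1090
r107=1101011 pc5: +32 =1122
r108=1101100 pc4: +16 =1138
r109=1101101 pc5: +32 =1170
r110=1101110 pc5: +32 =1202
r111=1101111 pc6: +64 =1266
r112=1110000 pc3: +8 =1274
r113=1110001 pc4: +16 =1290
r114=1110010 pc4: +16 =1306
r115=1110011 pc5: +32 =1338
r116=1110100 pc4: +16 =1354
r117=1110101 pc5: +32 =1386
r118=1110110 pc5: +32 =1418
r119=1110111 pc6: +64 =1482
r120=1111000 pc4: +16 =1498
r121=1111001 pc5: +32 =1530

Answer: 1530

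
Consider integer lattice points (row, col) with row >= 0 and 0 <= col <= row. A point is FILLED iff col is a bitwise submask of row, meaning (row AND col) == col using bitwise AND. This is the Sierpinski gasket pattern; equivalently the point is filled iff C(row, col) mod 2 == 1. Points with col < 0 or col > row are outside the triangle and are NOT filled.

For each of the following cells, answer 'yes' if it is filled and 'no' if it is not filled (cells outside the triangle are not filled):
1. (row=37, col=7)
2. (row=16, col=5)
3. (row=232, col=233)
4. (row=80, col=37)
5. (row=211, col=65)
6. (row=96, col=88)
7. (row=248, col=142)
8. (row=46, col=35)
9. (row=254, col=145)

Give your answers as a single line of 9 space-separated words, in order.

Answer: no no no no yes no no no no

Derivation:
(37,7): row=0b100101, col=0b111, row AND col = 0b101 = 5; 5 != 7 -> empty
(16,5): row=0b10000, col=0b101, row AND col = 0b0 = 0; 0 != 5 -> empty
(232,233): col outside [0, 232] -> not filled
(80,37): row=0b1010000, col=0b100101, row AND col = 0b0 = 0; 0 != 37 -> empty
(211,65): row=0b11010011, col=0b1000001, row AND col = 0b1000001 = 65; 65 == 65 -> filled
(96,88): row=0b1100000, col=0b1011000, row AND col = 0b1000000 = 64; 64 != 88 -> empty
(248,142): row=0b11111000, col=0b10001110, row AND col = 0b10001000 = 136; 136 != 142 -> empty
(46,35): row=0b101110, col=0b100011, row AND col = 0b100010 = 34; 34 != 35 -> empty
(254,145): row=0b11111110, col=0b10010001, row AND col = 0b10010000 = 144; 144 != 145 -> empty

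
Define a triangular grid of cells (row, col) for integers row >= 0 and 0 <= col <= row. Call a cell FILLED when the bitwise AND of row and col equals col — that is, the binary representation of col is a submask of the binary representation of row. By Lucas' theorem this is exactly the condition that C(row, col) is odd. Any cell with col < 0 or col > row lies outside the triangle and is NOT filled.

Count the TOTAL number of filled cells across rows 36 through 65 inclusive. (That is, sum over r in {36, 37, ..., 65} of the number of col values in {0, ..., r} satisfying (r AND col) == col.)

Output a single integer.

r36=100100 pc2: +4 =4
r37=100101 pc3: +8 =12
r38=100110 pc3: +8 =20
r39=100111 pc4: +16 =36
r40=101000 pc2: +4 =40
r41=101001 pc3: +8 =48
r42=101010 pc3: +8 =56
r43=101011 pc4: +16 =72
r44=101100 pc3: +8 =80
r45=101101 pc4: +16 =96
r46=101110 pc4: +16 =112
r47=101111 pc5: +32 =144
r48=110000 pc2: +4 =148
r49=110001 pc3: +8 =156
r50=110010 pc3: +8 =164
r51=110011 pc4: +16 =180
r52=110100 pc3: +8 =188
r53=110101 pc4: +16 =204
r54=110110 pc4: +16 =220
r55=110111 pc5: +32 =252
r56=111000 pc3: +8 =260
r57=111001 pc4: +16 =276
r58=111010 pc4: +16 =292
r59=111011 pc5: +32 =324
r60=111100 pc4: +16 =340
r61=111101 pc5: +32 =372
r62=111110 pc5: +32 =404
r63=111111 pc6: +64 =468
r64=1000000 pc1: +2 =470
r65=1000001 pc2: +4 =474

Answer: 474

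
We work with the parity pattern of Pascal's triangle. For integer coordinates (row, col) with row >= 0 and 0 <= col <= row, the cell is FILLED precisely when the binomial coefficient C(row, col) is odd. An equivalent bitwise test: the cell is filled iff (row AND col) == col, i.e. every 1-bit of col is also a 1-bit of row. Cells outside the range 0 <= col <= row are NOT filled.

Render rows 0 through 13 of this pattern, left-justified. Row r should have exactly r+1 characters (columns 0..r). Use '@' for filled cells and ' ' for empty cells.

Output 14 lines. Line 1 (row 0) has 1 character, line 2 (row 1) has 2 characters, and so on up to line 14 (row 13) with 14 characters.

r0=0: @
r1=1: @@
r2=10: @ @
r3=11: @@@@
r4=100: @   @
r5=101: @@  @@
r6=110: @ @ @ @
r7=111: @@@@@@@@
r8=1000: @       @
r9=1001: @@      @@
r10=1010: @ @     @ @
r11=1011: @@@@    @@@@
r12=1100: @   @   @   @
r13=1101: @@  @@  @@  @@

Answer: @
@@
@ @
@@@@
@   @
@@  @@
@ @ @ @
@@@@@@@@
@       @
@@      @@
@ @     @ @
@@@@    @@@@
@   @   @   @
@@  @@  @@  @@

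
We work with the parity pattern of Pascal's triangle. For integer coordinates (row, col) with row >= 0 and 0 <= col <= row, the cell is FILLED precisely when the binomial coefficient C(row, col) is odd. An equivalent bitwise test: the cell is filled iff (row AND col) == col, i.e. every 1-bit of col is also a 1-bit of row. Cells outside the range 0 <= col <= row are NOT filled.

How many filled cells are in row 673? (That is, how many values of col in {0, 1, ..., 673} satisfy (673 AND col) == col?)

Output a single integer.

Answer: 16

Derivation:
673 in binary = 1010100001
popcount(673) = number of 1-bits in 1010100001 = 4
A col c satisfies (673 AND c) == c iff every set bit of c is also set in 673; each of the 4 set bits of 673 can independently be on or off in c.
count = 2^4 = 16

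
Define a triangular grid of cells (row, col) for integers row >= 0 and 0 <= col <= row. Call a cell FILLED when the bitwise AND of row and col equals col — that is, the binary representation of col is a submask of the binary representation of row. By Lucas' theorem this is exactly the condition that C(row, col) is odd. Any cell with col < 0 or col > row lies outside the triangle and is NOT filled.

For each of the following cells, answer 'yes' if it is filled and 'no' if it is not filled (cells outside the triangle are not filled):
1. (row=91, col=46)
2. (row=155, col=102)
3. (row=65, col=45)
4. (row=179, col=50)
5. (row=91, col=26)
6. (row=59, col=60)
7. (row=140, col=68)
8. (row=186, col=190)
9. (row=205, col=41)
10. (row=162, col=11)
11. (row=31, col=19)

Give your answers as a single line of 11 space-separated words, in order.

Answer: no no no yes yes no no no no no yes

Derivation:
(91,46): row=0b1011011, col=0b101110, row AND col = 0b1010 = 10; 10 != 46 -> empty
(155,102): row=0b10011011, col=0b1100110, row AND col = 0b10 = 2; 2 != 102 -> empty
(65,45): row=0b1000001, col=0b101101, row AND col = 0b1 = 1; 1 != 45 -> empty
(179,50): row=0b10110011, col=0b110010, row AND col = 0b110010 = 50; 50 == 50 -> filled
(91,26): row=0b1011011, col=0b11010, row AND col = 0b11010 = 26; 26 == 26 -> filled
(59,60): col outside [0, 59] -> not filled
(140,68): row=0b10001100, col=0b1000100, row AND col = 0b100 = 4; 4 != 68 -> empty
(186,190): col outside [0, 186] -> not filled
(205,41): row=0b11001101, col=0b101001, row AND col = 0b1001 = 9; 9 != 41 -> empty
(162,11): row=0b10100010, col=0b1011, row AND col = 0b10 = 2; 2 != 11 -> empty
(31,19): row=0b11111, col=0b10011, row AND col = 0b10011 = 19; 19 == 19 -> filled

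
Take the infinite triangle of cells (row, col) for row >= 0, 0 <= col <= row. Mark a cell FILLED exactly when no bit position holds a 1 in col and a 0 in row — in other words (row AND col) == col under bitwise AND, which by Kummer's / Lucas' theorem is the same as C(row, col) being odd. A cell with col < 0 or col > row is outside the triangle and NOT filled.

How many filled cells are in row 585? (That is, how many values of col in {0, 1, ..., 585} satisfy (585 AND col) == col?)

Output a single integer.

Answer: 16

Derivation:
585 in binary = 1001001001
popcount(585) = number of 1-bits in 1001001001 = 4
A col c satisfies (585 AND c) == c iff every set bit of c is also set in 585; each of the 4 set bits of 585 can independently be on or off in c.
count = 2^4 = 16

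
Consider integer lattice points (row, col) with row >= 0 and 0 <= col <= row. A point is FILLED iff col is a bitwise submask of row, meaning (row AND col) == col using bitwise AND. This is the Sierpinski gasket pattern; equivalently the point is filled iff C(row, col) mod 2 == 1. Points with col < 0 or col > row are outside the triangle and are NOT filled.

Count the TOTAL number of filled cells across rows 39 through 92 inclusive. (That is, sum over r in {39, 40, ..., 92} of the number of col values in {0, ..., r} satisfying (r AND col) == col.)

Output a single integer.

Answer: 806

Derivation:
r39=100111 pc4: +16 =16
r40=101000 pc2: +4 =20
r41=101001 pc3: +8 =28
r42=101010 pc3: +8 =36
r43=101011 pc4: +16 =52
r44=101100 pc3: +8 =60
r45=101101 pc4: +16 =76
r46=101110 pc4: +16 =92
r47=101111 pc5: +32 =124
r48=110000 pc2: +4 =128
r49=110001 pc3: +8 =136
r50=110010 pc3: +8 =144
r51=110011 pc4: +16 =160
r52=110100 pc3: +8 =168
r53=110101 pc4: +16 =184
r54=110110 pc4: +16 =200
r55=110111 pc5: +32 =232
r56=111000 pc3: +8 =240
r57=111001 pc4: +16 =256
r58=111010 pc4: +16 =272
r59=111011 pc5: +32 =304
r60=111100 pc4: +16 =320
r61=111101 pc5: +32 =352
r62=111110 pc5: +32 =384
r63=111111 pc6: +64 =448
r64=1000000 pc1: +2 =450
r65=1000001 pc2: +4 =454
r66=1000010 pc2: +4 =458
r67=1000011 pc3: +8 =466
r68=1000100 pc2: +4 =470
r69=1000101 pc3: +8 =478
r70=1000110 pc3: +8 =486
r71=1000111 pc4: +16 =502
r72=1001000 pc2: +4 =506
r73=1001001 pc3: +8 =514
r74=1001010 pc3: +8 =522
r75=1001011 pc4: +16 =538
r76=1001100 pc3: +8 =546
r77=1001101 pc4: +16 =562
r78=1001110 pc4: +16 =578
r79=1001111 pc5: +32 =610
r80=1010000 pc2: +4 =614
r81=1010001 pc3: +8 =622
r82=1010010 pc3: +8 =630
r83=1010011 pc4: +16 =646
r84=1010100 pc3: +8 =654
r85=1010101 pc4: +16 =670
r86=1010110 pc4: +16 =686
r87=1010111 pc5: +32 =718
r88=1011000 pc3: +8 =726
r89=1011001 pc4: +16 =742
r90=1011010 pc4: +16 =758
r91=1011011 pc5: +32 =790
r92=1011100 pc4: +16 =806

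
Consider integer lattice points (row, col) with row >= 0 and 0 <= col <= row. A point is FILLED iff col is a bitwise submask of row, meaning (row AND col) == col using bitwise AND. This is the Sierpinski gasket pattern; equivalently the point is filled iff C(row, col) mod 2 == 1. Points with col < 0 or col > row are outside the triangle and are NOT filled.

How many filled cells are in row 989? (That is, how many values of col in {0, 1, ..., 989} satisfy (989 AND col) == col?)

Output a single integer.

Answer: 256

Derivation:
989 in binary = 1111011101
popcount(989) = number of 1-bits in 1111011101 = 8
A col c satisfies (989 AND c) == c iff every set bit of c is also set in 989; each of the 8 set bits of 989 can independently be on or off in c.
count = 2^8 = 256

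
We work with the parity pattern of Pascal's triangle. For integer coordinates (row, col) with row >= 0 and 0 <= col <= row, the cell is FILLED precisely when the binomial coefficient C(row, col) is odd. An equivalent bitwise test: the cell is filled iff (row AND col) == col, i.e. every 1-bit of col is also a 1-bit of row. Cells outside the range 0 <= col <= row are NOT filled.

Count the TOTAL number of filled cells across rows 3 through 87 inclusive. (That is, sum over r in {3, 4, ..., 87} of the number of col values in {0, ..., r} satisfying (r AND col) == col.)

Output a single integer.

Answer: 994

Derivation:
r3=11 pc2: +4 =4
r4=100 pc1: +2 =6
r5=101 pc2: +4 =10
r6=110 pc2: +4 =14
r7=111 pc3: +8 =22
r8=1000 pc1: +2 =24
r9=1001 pc2: +4 =28
r10=1010 pc2: +4 =32
r11=1011 pc3: +8 =40
r12=1100 pc2: +4 =44
r13=1101 pc3: +8 =52
r14=1110 pc3: +8 =60
r15=1111 pc4: +16 =76
r16=10000 pc1: +2 =78
r17=10001 pc2: +4 =82
r18=10010 pc2: +4 =86
r19=10011 pc3: +8 =94
r20=10100 pc2: +4 =98
r21=10101 pc3: +8 =106
r22=10110 pc3: +8 =114
r23=10111 pc4: +16 =130
r24=11000 pc2: +4 =134
r25=11001 pc3: +8 =142
r26=11010 pc3: +8 =150
r27=11011 pc4: +16 =166
r28=11100 pc3: +8 =174
r29=11101 pc4: +16 =190
r30=11110 pc4: +16 =206
r31=11111 pc5: +32 =238
r32=100000 pc1: +2 =240
r33=100001 pc2: +4 =244
r34=100010 pc2: +4 =248
r35=100011 pc3: +8 =256
r36=100100 pc2: +4 =260
r37=100101 pc3: +8 =268
r38=100110 pc3: +8 =276
r39=100111 pc4: +16 =292
r40=101000 pc2: +4 =296
r41=101001 pc3: +8 =304
r42=101010 pc3: +8 =312
r43=101011 pc4: +16 =328
r44=101100 pc3: +8 =336
r45=101101 pc4: +16 =352
r46=101110 pc4: +16 =368
r47=101111 pc5: +32 =400
r48=110000 pc2: +4 =404
r49=110001 pc3: +8 =412
r50=110010 pc3: +8 =420
r51=110011 pc4: +16 =436
r52=110100 pc3: +8 =444
r53=110101 pc4: +16 =460
r54=110110 pc4: +16 =476
r55=110111 pc5: +32 =508
r56=111000 pc3: +8 =516
r57=111001 pc4: +16 =532
r58=111010 pc4: +16 =548
r59=111011 pc5: +32 =580
r60=111100 pc4: +16 =596
r61=111101 pc5: +32 =628
r62=111110 pc5: +32 =660
r63=111111 pc6: +64 =724
r64=1000000 pc1: +2 =726
r65=1000001 pc2: +4 =730
r66=1000010 pc2: +4 =734
r67=1000011 pc3: +8 =742
r68=1000100 pc2: +4 =746
r69=1000101 pc3: +8 =754
r70=1000110 pc3: +8 =762
r71=1000111 pc4: +16 =778
r72=1001000 pc2: +4 =782
r73=1001001 pc3: +8 =790
r74=1001010 pc3: +8 =798
r75=1001011 pc4: +16 =814
r76=1001100 pc3: +8 =822
r77=1001101 pc4: +16 =838
r78=1001110 pc4: +16 =854
r79=1001111 pc5: +32 =886
r80=1010000 pc2: +4 =890
r81=1010001 pc3: +8 =898
r82=1010010 pc3: +8 =906
r83=1010011 pc4: +16 =922
r84=1010100 pc3: +8 =930
r85=1010101 pc4: +16 =946
r86=1010110 pc4: +16 =962
r87=1010111 pc5: +32 =994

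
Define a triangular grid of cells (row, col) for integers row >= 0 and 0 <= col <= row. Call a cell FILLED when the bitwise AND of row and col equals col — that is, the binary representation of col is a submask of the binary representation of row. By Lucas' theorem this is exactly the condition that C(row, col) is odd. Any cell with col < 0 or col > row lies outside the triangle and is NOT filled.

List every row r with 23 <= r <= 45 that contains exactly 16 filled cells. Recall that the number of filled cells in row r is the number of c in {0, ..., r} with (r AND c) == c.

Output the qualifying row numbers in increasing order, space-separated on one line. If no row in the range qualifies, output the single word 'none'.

Answer: 23 27 29 30 39 43 45

Derivation:
Row r has 2^popcount(r) filled cells, so we need popcount(r) = log2(16) = 4.
Scan r = 23..45 and keep those with exactly 4 one-bits:
r=23=10111 popcount=4 -> KEEP
r=24=11000 popcount=2 -> skip
r=25=11001 popcount=3 -> skip
r=26=11010 popcount=3 -> skip
r=27=11011 popcount=4 -> KEEP
r=28=11100 popcount=3 -> skip
r=29=11101 popcount=4 -> KEEP
r=30=11110 popcount=4 -> KEEP
r=31=11111 popcount=5 -> skip
r=32=100000 popcount=1 -> skip
r=33=100001 popcount=2 -> skip
r=34=100010 popcount=2 -> skip
r=35=100011 popcount=3 -> skip
r=36=100100 popcount=2 -> skip
r=37=100101 popcount=3 -> skip
r=38=100110 popcount=3 -> skip
r=39=100111 popcount=4 -> KEEP
r=40=101000 popcount=2 -> skip
r=41=101001 popcount=3 -> skip
r=42=101010 popcount=3 -> skip
r=43=101011 popcount=4 -> KEEP
r=44=101100 popcount=3 -> skip
r=45=101101 popcount=4 -> KEEP
Kept rows: 23 27 29 30 39 43 45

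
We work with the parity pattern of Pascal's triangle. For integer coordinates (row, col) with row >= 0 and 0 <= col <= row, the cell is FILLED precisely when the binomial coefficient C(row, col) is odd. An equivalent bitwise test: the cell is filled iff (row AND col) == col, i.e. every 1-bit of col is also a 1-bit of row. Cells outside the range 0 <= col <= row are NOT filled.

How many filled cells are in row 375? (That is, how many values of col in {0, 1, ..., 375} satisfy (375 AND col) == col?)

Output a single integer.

375 in binary = 101110111
popcount(375) = number of 1-bits in 101110111 = 7
A col c satisfies (375 AND c) == c iff every set bit of c is also set in 375; each of the 7 set bits of 375 can independently be on or off in c.
count = 2^7 = 128

Answer: 128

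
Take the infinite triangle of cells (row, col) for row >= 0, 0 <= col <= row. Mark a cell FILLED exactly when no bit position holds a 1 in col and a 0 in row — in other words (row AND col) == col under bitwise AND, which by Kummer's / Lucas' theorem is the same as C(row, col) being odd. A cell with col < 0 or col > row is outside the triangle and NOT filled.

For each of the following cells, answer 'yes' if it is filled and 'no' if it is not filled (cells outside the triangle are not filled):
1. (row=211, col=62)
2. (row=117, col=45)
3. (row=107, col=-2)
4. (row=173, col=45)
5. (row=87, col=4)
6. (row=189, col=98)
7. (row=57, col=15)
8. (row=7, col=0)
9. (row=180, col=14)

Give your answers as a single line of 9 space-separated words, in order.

Answer: no no no yes yes no no yes no

Derivation:
(211,62): row=0b11010011, col=0b111110, row AND col = 0b10010 = 18; 18 != 62 -> empty
(117,45): row=0b1110101, col=0b101101, row AND col = 0b100101 = 37; 37 != 45 -> empty
(107,-2): col outside [0, 107] -> not filled
(173,45): row=0b10101101, col=0b101101, row AND col = 0b101101 = 45; 45 == 45 -> filled
(87,4): row=0b1010111, col=0b100, row AND col = 0b100 = 4; 4 == 4 -> filled
(189,98): row=0b10111101, col=0b1100010, row AND col = 0b100000 = 32; 32 != 98 -> empty
(57,15): row=0b111001, col=0b1111, row AND col = 0b1001 = 9; 9 != 15 -> empty
(7,0): row=0b111, col=0b0, row AND col = 0b0 = 0; 0 == 0 -> filled
(180,14): row=0b10110100, col=0b1110, row AND col = 0b100 = 4; 4 != 14 -> empty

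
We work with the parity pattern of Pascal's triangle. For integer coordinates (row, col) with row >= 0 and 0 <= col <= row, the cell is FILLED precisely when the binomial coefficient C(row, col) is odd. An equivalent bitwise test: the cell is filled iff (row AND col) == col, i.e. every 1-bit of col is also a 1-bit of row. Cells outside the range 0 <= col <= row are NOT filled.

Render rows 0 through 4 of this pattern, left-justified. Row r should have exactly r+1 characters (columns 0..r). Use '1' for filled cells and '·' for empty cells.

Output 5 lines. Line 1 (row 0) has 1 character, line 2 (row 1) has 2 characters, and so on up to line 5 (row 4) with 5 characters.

r0=0: 1
r1=1: 11
r2=10: 1·1
r3=11: 1111
r4=100: 1···1

Answer: 1
11
1·1
1111
1···1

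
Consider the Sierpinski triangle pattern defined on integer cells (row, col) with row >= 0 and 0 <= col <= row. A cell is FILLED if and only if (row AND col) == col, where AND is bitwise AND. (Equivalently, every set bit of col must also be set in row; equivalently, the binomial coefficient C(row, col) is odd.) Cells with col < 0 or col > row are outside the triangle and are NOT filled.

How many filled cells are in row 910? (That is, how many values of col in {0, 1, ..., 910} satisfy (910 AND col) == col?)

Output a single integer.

910 in binary = 1110001110
popcount(910) = number of 1-bits in 1110001110 = 6
A col c satisfies (910 AND c) == c iff every set bit of c is also set in 910; each of the 6 set bits of 910 can independently be on or off in c.
count = 2^6 = 64

Answer: 64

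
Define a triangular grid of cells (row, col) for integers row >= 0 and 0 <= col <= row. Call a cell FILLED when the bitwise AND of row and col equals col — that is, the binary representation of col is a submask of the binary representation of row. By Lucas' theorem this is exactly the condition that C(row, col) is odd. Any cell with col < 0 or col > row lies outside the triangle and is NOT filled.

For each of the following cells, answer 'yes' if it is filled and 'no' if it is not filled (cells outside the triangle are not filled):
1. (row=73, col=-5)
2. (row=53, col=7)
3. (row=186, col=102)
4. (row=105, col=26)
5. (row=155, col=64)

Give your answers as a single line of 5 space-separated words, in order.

Answer: no no no no no

Derivation:
(73,-5): col outside [0, 73] -> not filled
(53,7): row=0b110101, col=0b111, row AND col = 0b101 = 5; 5 != 7 -> empty
(186,102): row=0b10111010, col=0b1100110, row AND col = 0b100010 = 34; 34 != 102 -> empty
(105,26): row=0b1101001, col=0b11010, row AND col = 0b1000 = 8; 8 != 26 -> empty
(155,64): row=0b10011011, col=0b1000000, row AND col = 0b0 = 0; 0 != 64 -> empty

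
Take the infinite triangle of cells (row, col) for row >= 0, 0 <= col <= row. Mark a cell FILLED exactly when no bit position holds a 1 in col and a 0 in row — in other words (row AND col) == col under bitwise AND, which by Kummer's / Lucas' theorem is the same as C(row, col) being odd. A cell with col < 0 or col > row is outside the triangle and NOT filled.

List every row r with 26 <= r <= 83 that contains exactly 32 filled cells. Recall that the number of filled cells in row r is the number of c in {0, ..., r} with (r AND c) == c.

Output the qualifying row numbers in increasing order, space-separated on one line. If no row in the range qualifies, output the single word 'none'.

Answer: 31 47 55 59 61 62 79

Derivation:
Row r has 2^popcount(r) filled cells, so we need popcount(r) = log2(32) = 5.
Scan r = 26..83 and keep those with exactly 5 one-bits:
r=26=11010 popcount=3 -> skip
r=27=11011 popcount=4 -> skip
r=28=11100 popcount=3 -> skip
r=29=11101 popcount=4 -> skip
r=30=11110 popcount=4 -> skip
r=31=11111 popcount=5 -> KEEP
r=32=100000 popcount=1 -> skip
r=33=100001 popcount=2 -> skip
r=34=100010 popcount=2 -> skip
r=35=100011 popcount=3 -> skip
r=36=100100 popcount=2 -> skip
r=37=100101 popcount=3 -> skip
r=38=100110 popcount=3 -> skip
r=39=100111 popcount=4 -> skip
r=40=101000 popcount=2 -> skip
r=41=101001 popcount=3 -> skip
r=42=101010 popcount=3 -> skip
r=43=101011 popcount=4 -> skip
r=44=101100 popcount=3 -> skip
r=45=101101 popcount=4 -> skip
r=46=101110 popcount=4 -> skip
r=47=101111 popcount=5 -> KEEP
r=48=110000 popcount=2 -> skip
r=49=110001 popcount=3 -> skip
r=50=110010 popcount=3 -> skip
r=51=110011 popcount=4 -> skip
r=52=110100 popcount=3 -> skip
r=53=110101 popcount=4 -> skip
r=54=110110 popcount=4 -> skip
r=55=110111 popcount=5 -> KEEP
r=56=111000 popcount=3 -> skip
r=57=111001 popcount=4 -> skip
r=58=111010 popcount=4 -> skip
r=59=111011 popcount=5 -> KEEP
r=60=111100 popcount=4 -> skip
r=61=111101 popcount=5 -> KEEP
r=62=111110 popcount=5 -> KEEP
r=63=111111 popcount=6 -> skip
r=64=1000000 popcount=1 -> skip
r=65=1000001 popcount=2 -> skip
r=66=1000010 popcount=2 -> skip
r=67=1000011 popcount=3 -> skip
r=68=1000100 popcount=2 -> skip
r=69=1000101 popcount=3 -> skip
r=70=1000110 popcount=3 -> skip
r=71=1000111 popcount=4 -> skip
r=72=1001000 popcount=2 -> skip
r=73=1001001 popcount=3 -> skip
r=74=1001010 popcount=3 -> skip
r=75=1001011 popcount=4 -> skip
r=76=1001100 popcount=3 -> skip
r=77=1001101 popcount=4 -> skip
r=78=1001110 popcount=4 -> skip
r=79=1001111 popcount=5 -> KEEP
r=80=1010000 popcount=2 -> skip
r=81=1010001 popcount=3 -> skip
r=82=1010010 popcount=3 -> skip
r=83=1010011 popcount=4 -> skip
Kept rows: 31 47 55 59 61 62 79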